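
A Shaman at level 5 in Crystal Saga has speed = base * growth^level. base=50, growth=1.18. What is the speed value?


value = base * growth^level
= 50 * 1.18^5
= 50 * 2.287758
= 114.39

114.39 speed


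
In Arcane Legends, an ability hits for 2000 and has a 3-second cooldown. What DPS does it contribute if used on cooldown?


DPS = damage / cooldown
= 2000 / 3
= 666.67

666.67 DPS


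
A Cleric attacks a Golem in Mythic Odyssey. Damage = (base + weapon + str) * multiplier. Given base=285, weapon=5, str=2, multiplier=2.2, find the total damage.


Sum base + weapon + str = 285 + 5 + 2 = 292
Multiply by 2.2:
292 * 2.2 = 642.4

642.4 damage


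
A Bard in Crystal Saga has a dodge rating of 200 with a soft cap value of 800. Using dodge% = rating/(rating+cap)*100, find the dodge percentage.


dodge% = 200 / (200 + 800) * 100
= 200 / 1000 * 100
= 0.2 * 100
= 20.00%

20.00%


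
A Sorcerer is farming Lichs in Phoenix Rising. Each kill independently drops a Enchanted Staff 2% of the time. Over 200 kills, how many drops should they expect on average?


Expected drops = kills * (drop_rate / 100)
= 200 * (2 / 100)
= 200 * 0.02
= 4.0

4.0 drops


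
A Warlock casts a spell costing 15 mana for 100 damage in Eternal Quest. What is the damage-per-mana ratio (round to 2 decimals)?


Efficiency = damage / mana
= 100 / 15
= 6.67

6.67 dmg/mana


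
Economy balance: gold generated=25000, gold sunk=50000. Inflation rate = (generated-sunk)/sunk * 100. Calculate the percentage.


Net gold = 25000 - 50000 = -25000
Inflation rate = net / sunk * 100 = -25000 / 50000 * 100
= -0.5 * 100
= -50.00%

-50.00%


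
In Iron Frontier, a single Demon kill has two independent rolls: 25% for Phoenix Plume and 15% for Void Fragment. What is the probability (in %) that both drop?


For independent events, P(both) = P(A) * P(B)
= 25% * 15%
= 375 / 100 %
= 3.75%

3.75%


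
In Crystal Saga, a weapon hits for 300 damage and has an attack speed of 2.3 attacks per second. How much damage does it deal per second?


DPS = damage * attack_speed
= 300 * 2.3
= 690.0

690.0 DPS


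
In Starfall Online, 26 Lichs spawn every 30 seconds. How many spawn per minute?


Spawns per minute = count * (60 / interval)
= 26 * (60 / 30)
= 26 * 2.0
= 52.0

52.0 per minute


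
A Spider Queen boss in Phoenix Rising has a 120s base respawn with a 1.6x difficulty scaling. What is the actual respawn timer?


Respawn time = base * multiplier
= 120 * 1.6
= 192.0 seconds

192.0 seconds


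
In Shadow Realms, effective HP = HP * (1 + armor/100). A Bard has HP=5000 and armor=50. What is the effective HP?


EHP = 5000 * (1 + 50/100)
= 5000 * (1 + 0.5)
= 5000 * 1.5
= 7500.0

7500.0 EHP


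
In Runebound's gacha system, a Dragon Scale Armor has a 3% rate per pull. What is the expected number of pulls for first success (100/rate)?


Expected pulls for a geometric distribution = 1/p = 100 / rate%
= 100 / 3
= 33.33

33.33 pulls


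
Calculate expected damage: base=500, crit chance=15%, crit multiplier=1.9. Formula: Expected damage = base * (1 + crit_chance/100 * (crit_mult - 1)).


E[dmg] = base * (1 + crit_chance * (crit_mult - 1))
cc as decimal = 15/100 = 0.15
cm - 1 = 1.9 - 1 = 0.9
Bonus factor = 0.15 * 0.9 = 0.135
Total multiplier = 1 + 0.135 = 1.135
Expected damage = 500 * 1.135 = 567.50

567.50 damage


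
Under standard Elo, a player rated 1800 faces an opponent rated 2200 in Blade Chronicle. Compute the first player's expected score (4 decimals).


Elo expected score: Ea = 1/(1 + 10^((Rb-Ra)/400))
Rb - Ra = 2200 - 1800 = 400
(Rb-Ra)/400 = 400/400 = 1.0
10^1.0 = 10.0
Ea = 1/(1 + 10.0) = 1/11.0 = 0.0909

0.0909


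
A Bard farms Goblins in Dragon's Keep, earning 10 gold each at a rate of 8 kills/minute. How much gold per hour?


Gold per minute = 10 * 8 = 80
Gold per hour = 80 * 60 = 4800

4800 gold/hour


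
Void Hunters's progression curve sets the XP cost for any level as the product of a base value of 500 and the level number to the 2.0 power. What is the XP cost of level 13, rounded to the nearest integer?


XP = 500 * level^2.0
Substitute level = 13:
XP = 500 * 13^2.0
= 500 * 169.0
= 84500

84500 XP


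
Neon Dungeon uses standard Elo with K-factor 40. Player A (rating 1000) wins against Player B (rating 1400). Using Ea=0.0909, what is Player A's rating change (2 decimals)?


Elo update: delta = K * (S - Ea), where S = 1 (wins)
S - Ea = 1 - 0.0909 = 0.9091
Rating change = 40 * 0.9091
= 36.36

36.36 rating points


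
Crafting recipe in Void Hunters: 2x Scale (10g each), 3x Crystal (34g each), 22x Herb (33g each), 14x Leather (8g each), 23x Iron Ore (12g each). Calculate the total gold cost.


Cost breakdown:
  Scale: 2 * 10 = 20
  Crystal: 3 * 34 = 102
  Herb: 22 * 33 = 726
  Leather: 14 * 8 = 112
  Iron Ore: 23 * 12 = 276
Total = 20 + 102 + 726 + 112 + 276 = 1236

1236 gold


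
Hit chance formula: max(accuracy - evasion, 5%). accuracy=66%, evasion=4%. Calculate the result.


accuracy - evasion = 66 - 4 = 62
Apply floor: max(62, 5) = 62
Hit chance = 62%

62%


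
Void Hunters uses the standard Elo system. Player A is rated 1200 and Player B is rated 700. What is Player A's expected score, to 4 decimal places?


Elo expected score: Ea = 1/(1 + 10^((Rb-Ra)/400))
Rb - Ra = 700 - 1200 = -500
(Rb-Ra)/400 = -500/400 = -1.25
10^-1.25 = 0.056234
Ea = 1/(1 + 0.056234) = 1/1.056234 = 0.9468

0.9468


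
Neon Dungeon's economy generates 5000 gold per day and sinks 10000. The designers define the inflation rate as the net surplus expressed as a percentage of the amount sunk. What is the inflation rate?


Net gold = 5000 - 10000 = -5000
Inflation rate = net / sunk * 100 = -5000 / 10000 * 100
= -0.5 * 100
= -50.00%

-50.00%


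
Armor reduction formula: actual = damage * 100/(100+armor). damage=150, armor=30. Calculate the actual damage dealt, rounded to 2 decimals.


actual = 150 * 100 / (100 + 30)
= 150 * 100 / 130
= 15000 / 130
= 115.38

115.38 damage


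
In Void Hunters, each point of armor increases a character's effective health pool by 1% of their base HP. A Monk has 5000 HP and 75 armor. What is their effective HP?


EHP = 5000 * (1 + 75/100)
= 5000 * (1 + 0.75)
= 5000 * 1.75
= 8750.0

8750.0 EHP


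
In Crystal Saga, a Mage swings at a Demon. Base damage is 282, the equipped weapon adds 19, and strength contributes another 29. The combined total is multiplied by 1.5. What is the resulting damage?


Sum base + weapon + str = 282 + 19 + 29 = 330
Multiply by 1.5:
330 * 1.5 = 495.0

495.0 damage


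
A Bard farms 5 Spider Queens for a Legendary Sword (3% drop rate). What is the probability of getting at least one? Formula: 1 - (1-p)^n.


P(at least one) = 1 - P(none) = 1 - (1-p)^n
p = 3/100 = 0.03
1 - p = 0.97
(1 - p)^5 = 0.97^5 = 0.858734
P(at least one) = 1 - 0.858734 = 0.1413

0.1413


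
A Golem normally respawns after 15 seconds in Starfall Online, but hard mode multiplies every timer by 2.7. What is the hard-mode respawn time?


Respawn time = base * multiplier
= 15 * 2.7
= 40.5 seconds

40.5 seconds


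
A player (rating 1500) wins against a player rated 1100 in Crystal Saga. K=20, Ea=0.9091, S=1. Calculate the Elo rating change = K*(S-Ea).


Elo update: delta = K * (S - Ea), where S = 1 (wins)
S - Ea = 1 - 0.9091 = 0.0909
Rating change = 20 * 0.0909
= 1.82

1.82 rating points


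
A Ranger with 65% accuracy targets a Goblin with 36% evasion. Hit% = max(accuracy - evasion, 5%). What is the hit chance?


accuracy - evasion = 65 - 36 = 29
Apply floor: max(29, 5) = 29
Hit chance = 29%

29%


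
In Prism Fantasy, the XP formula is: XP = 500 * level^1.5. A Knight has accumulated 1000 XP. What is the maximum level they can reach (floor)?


XP = 500 * level^1.5, so level = (XP / 500)^(1/1.5)
= (1000 / 500)^(1/1.5)
= 2.0^0.6667
= 1.5874
Floor: level = 1

level 1


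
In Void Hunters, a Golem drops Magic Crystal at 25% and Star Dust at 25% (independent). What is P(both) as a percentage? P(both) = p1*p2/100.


For independent events, P(both) = P(A) * P(B)
= 25% * 25%
= 625 / 100 %
= 6.25%

6.25%


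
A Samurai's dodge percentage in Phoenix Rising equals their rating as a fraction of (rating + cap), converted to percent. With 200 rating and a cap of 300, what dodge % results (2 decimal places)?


dodge% = 200 / (200 + 300) * 100
= 200 / 500 * 100
= 0.4 * 100
= 40.00%

40.00%


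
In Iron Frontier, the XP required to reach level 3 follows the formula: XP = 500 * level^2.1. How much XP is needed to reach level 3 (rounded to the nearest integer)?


XP = 500 * level^2.1
Substitute level = 3:
XP = 500 * 3^2.1
= 500 * 10.0451
= 5023

5023 XP


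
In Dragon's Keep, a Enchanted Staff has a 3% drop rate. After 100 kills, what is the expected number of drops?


Expected drops = kills * (drop_rate / 100)
= 100 * (3 / 100)
= 100 * 0.03
= 3.0

3.0 drops


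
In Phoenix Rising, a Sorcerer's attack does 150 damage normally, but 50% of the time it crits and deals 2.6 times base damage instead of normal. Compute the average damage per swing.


E[dmg] = base * (1 + crit_chance * (crit_mult - 1))
cc as decimal = 50/100 = 0.5
cm - 1 = 2.6 - 1 = 1.6
Bonus factor = 0.5 * 1.6 = 0.8
Total multiplier = 1 + 0.8 = 1.8
Expected damage = 150 * 1.8 = 270.00

270.00 damage


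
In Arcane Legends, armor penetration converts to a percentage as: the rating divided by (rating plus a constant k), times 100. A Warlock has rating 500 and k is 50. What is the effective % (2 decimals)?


effective% = rating / (rating + k) * 100
= 500 / (500 + 50) * 100
= 500 / 550 * 100
= 0.909091 * 100
= 90.91%

90.91%


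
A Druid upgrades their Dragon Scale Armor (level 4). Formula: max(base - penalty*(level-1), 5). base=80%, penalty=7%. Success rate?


raw_rate = 80 - 7 * (4 - 1)
= 80 - 7 * 3
= 80 - 21
= 59
Apply floor: max(59, 5) = 59%

59%


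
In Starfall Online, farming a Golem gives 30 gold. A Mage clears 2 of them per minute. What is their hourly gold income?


Gold per minute = 30 * 2 = 60
Gold per hour = 60 * 60 = 3600

3600 gold/hour


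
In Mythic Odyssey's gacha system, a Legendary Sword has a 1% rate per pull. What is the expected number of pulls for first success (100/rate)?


Expected pulls for a geometric distribution = 1/p = 100 / rate%
= 100 / 1
= 100.0

100.0 pulls


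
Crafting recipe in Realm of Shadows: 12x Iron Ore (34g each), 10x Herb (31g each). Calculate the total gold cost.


Cost breakdown:
  Iron Ore: 12 * 34 = 408
  Herb: 10 * 31 = 310
Total = 408 + 310 = 718

718 gold


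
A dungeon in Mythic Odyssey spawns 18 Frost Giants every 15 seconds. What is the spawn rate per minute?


Spawns per minute = count * (60 / interval)
= 18 * (60 / 15)
= 18 * 4.0
= 72.0

72.0 per minute


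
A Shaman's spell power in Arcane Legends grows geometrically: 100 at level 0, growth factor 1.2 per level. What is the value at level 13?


value = base * growth^level
= 100 * 1.2^13
= 100 * 10.699321
= 1069.93

1069.93 spell power


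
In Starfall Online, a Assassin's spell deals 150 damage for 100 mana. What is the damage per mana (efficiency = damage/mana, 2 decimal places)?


Efficiency = damage / mana
= 150 / 100
= 1.50

1.50 dmg/mana


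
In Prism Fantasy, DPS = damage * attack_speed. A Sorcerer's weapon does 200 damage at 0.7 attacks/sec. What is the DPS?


DPS = damage * attack_speed
= 200 * 0.7
= 140.0

140.0 DPS


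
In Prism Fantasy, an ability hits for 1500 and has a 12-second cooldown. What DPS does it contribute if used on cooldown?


DPS = damage / cooldown
= 1500 / 12
= 125.00

125.00 DPS


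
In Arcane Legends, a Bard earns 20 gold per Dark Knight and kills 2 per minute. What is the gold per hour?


Gold per minute = 20 * 2 = 40
Gold per hour = 40 * 60 = 2400

2400 gold/hour


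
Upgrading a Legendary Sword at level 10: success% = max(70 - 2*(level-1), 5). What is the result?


raw_rate = 70 - 2 * (10 - 1)
= 70 - 2 * 9
= 70 - 18
= 52
Apply floor: max(52, 5) = 52%

52%


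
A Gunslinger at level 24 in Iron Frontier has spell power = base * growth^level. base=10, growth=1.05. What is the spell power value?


value = base * growth^level
= 10 * 1.05^24
= 10 * 3.2251
= 32.25

32.25 spell power


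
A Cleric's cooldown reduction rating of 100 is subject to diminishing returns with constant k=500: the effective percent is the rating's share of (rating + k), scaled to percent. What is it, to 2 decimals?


effective% = rating / (rating + k) * 100
= 100 / (100 + 500) * 100
= 100 / 600 * 100
= 0.166667 * 100
= 16.67%

16.67%


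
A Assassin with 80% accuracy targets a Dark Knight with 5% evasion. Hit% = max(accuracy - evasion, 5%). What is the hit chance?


accuracy - evasion = 80 - 5 = 75
Apply floor: max(75, 5) = 75
Hit chance = 75%

75%


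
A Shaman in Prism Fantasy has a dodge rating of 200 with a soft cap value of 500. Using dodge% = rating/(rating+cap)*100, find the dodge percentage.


dodge% = 200 / (200 + 500) * 100
= 200 / 700 * 100
= 0.285714 * 100
= 28.57%

28.57%


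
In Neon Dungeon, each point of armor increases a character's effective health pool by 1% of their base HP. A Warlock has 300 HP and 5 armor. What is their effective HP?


EHP = 300 * (1 + 5/100)
= 300 * (1 + 0.05)
= 300 * 1.05
= 315.0

315.0 EHP


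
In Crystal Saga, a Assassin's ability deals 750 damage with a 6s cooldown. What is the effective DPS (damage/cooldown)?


DPS = damage / cooldown
= 750 / 6
= 125.00

125.00 DPS


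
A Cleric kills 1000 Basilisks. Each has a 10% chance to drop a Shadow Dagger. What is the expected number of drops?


Expected drops = kills * (drop_rate / 100)
= 1000 * (10 / 100)
= 1000 * 0.1
= 100.0

100.0 drops


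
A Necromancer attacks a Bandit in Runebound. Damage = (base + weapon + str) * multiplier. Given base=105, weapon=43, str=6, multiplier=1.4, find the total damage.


Sum base + weapon + str = 105 + 43 + 6 = 154
Multiply by 1.4:
154 * 1.4 = 215.6

215.6 damage


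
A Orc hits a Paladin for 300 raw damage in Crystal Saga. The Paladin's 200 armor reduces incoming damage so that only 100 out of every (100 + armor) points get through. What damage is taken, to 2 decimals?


actual = 300 * 100 / (100 + 200)
= 300 * 100 / 300
= 30000 / 300
= 100.00

100.00 damage


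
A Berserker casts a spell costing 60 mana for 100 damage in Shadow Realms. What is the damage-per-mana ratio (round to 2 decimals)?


Efficiency = damage / mana
= 100 / 60
= 1.67

1.67 dmg/mana


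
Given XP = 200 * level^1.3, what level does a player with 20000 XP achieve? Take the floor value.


XP = 200 * level^1.3, so level = (XP / 200)^(1/1.3)
= (20000 / 200)^(1/1.3)
= 100.0^0.7692
= 34.5511
Floor: level = 34

level 34


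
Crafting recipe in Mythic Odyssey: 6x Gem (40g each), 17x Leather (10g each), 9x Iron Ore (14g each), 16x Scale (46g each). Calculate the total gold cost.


Cost breakdown:
  Gem: 6 * 40 = 240
  Leather: 17 * 10 = 170
  Iron Ore: 9 * 14 = 126
  Scale: 16 * 46 = 736
Total = 240 + 170 + 126 + 736 = 1272

1272 gold


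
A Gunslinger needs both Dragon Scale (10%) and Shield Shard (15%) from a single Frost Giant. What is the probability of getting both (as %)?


For independent events, P(both) = P(A) * P(B)
= 10% * 15%
= 150 / 100 %
= 1.5%

1.5%


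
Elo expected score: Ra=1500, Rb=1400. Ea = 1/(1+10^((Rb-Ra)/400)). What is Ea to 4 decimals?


Elo expected score: Ea = 1/(1 + 10^((Rb-Ra)/400))
Rb - Ra = 1400 - 1500 = -100
(Rb-Ra)/400 = -100/400 = -0.25
10^-0.25 = 0.562341
Ea = 1/(1 + 0.562341) = 1/1.562341 = 0.6401

0.6401


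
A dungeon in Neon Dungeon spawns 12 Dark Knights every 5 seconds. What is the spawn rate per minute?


Spawns per minute = count * (60 / interval)
= 12 * (60 / 5)
= 12 * 12.0
= 144.0

144.0 per minute


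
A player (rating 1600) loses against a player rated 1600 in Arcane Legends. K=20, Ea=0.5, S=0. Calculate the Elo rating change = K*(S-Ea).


Elo update: delta = K * (S - Ea), where S = 0 (loses)
S - Ea = 0 - 0.5 = -0.5
Rating change = 20 * -0.5
= -10.00

-10.00 rating points


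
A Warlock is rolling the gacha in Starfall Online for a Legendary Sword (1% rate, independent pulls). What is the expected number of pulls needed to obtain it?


Expected pulls for a geometric distribution = 1/p = 100 / rate%
= 100 / 1
= 100.0

100.0 pulls


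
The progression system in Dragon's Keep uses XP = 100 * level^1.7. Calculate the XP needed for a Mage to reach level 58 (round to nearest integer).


XP = 100 * level^1.7
Substitute level = 58:
XP = 100 * 58^1.7
= 100 * 995.0103
= 99501

99501 XP


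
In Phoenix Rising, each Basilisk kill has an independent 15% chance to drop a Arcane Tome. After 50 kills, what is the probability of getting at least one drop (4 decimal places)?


P(at least one) = 1 - P(none) = 1 - (1-p)^n
p = 15/100 = 0.15
1 - p = 0.85
(1 - p)^50 = 0.85^50 = 0.000296
P(at least one) = 1 - 0.000296 = 0.9997

0.9997


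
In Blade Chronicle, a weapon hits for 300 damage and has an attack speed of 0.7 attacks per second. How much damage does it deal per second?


DPS = damage * attack_speed
= 300 * 0.7
= 210.0

210.0 DPS


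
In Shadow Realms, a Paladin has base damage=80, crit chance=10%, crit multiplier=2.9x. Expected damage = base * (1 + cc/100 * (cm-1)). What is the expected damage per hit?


E[dmg] = base * (1 + crit_chance * (crit_mult - 1))
cc as decimal = 10/100 = 0.1
cm - 1 = 2.9 - 1 = 1.9
Bonus factor = 0.1 * 1.9 = 0.19
Total multiplier = 1 + 0.19 = 1.19
Expected damage = 80 * 1.19 = 95.20

95.20 damage


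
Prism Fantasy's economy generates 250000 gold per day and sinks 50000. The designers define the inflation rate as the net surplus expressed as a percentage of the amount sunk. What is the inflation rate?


Net gold = 250000 - 50000 = 200000
Inflation rate = net / sunk * 100 = 200000 / 50000 * 100
= 4.0 * 100
= 400.00%

400.00%


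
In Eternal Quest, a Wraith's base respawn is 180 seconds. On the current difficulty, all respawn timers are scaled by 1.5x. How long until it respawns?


Respawn time = base * multiplier
= 180 * 1.5
= 270.0 seconds

270.0 seconds


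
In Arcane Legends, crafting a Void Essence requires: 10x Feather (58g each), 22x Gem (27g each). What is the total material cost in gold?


Cost breakdown:
  Feather: 10 * 58 = 580
  Gem: 22 * 27 = 594
Total = 580 + 594 = 1174

1174 gold


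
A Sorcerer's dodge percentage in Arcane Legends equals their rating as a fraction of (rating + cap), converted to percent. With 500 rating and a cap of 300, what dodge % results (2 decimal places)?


dodge% = 500 / (500 + 300) * 100
= 500 / 800 * 100
= 0.625 * 100
= 62.50%

62.50%


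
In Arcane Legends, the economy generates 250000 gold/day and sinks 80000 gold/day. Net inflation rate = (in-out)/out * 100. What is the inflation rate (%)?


Net gold = 250000 - 80000 = 170000
Inflation rate = net / sunk * 100 = 170000 / 80000 * 100
= 2.125 * 100
= 212.50%

212.50%


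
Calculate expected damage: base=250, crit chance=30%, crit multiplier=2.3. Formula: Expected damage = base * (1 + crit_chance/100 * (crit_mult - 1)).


E[dmg] = base * (1 + crit_chance * (crit_mult - 1))
cc as decimal = 30/100 = 0.3
cm - 1 = 2.3 - 1 = 1.3
Bonus factor = 0.3 * 1.3 = 0.39
Total multiplier = 1 + 0.39 = 1.39
Expected damage = 250 * 1.39 = 347.50

347.50 damage


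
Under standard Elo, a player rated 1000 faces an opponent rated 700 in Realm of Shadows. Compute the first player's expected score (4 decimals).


Elo expected score: Ea = 1/(1 + 10^((Rb-Ra)/400))
Rb - Ra = 700 - 1000 = -300
(Rb-Ra)/400 = -300/400 = -0.75
10^-0.75 = 0.177828
Ea = 1/(1 + 0.177828) = 1/1.177828 = 0.8490

0.8490


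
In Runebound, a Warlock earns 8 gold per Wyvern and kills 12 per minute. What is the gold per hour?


Gold per minute = 8 * 12 = 96
Gold per hour = 96 * 60 = 5760

5760 gold/hour


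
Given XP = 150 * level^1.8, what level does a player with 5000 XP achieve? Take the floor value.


XP = 150 * level^1.8, so level = (XP / 150)^(1/1.8)
= (5000 / 150)^(1/1.8)
= 33.3333^0.5556
= 7.0153
Floor: level = 7

level 7


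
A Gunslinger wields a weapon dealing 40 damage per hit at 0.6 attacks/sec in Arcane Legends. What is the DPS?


DPS = damage * attack_speed
= 40 * 0.6
= 24.0

24.0 DPS


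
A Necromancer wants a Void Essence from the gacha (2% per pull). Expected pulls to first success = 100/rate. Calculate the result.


Expected pulls for a geometric distribution = 1/p = 100 / rate%
= 100 / 2
= 50.0

50.0 pulls


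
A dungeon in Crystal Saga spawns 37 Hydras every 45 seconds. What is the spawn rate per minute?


Spawns per minute = count * (60 / interval)
= 37 * (60 / 45)
= 37 * 1.3333
= 49.33

49.33 per minute


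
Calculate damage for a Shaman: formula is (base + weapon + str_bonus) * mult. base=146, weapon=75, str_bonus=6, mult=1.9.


Sum base + weapon + str = 146 + 75 + 6 = 227
Multiply by 1.9:
227 * 1.9 = 431.3

431.3 damage


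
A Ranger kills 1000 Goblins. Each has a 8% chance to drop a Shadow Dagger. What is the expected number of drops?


Expected drops = kills * (drop_rate / 100)
= 1000 * (8 / 100)
= 1000 * 0.08
= 80.0

80.0 drops


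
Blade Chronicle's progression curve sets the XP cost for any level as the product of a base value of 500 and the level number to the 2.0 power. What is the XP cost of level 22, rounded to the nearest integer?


XP = 500 * level^2.0
Substitute level = 22:
XP = 500 * 22^2.0
= 500 * 484.0
= 242000

242000 XP


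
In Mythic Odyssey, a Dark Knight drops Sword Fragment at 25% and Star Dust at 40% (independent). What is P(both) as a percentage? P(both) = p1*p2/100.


For independent events, P(both) = P(A) * P(B)
= 25% * 40%
= 1000 / 100 %
= 10.0%

10.0%


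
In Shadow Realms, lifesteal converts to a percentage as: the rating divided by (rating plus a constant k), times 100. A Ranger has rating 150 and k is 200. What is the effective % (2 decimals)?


effective% = rating / (rating + k) * 100
= 150 / (150 + 200) * 100
= 150 / 350 * 100
= 0.428571 * 100
= 42.86%

42.86%


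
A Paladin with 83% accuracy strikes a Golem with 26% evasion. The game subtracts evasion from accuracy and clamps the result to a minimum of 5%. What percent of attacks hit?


accuracy - evasion = 83 - 26 = 57
Apply floor: max(57, 5) = 57
Hit chance = 57%

57%


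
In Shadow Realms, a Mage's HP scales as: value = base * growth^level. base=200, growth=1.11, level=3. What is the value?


value = base * growth^level
= 200 * 1.11^3
= 200 * 1.367631
= 273.53

273.53 HP


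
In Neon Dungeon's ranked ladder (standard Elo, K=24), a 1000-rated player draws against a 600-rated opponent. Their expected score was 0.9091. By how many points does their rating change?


Elo update: delta = K * (S - Ea), where S = 0.5 (draws)
S - Ea = 0.5 - 0.9091 = -0.4091
Rating change = 24 * -0.4091
= -9.82

-9.82 rating points


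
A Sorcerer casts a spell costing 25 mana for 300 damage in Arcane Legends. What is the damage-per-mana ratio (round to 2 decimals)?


Efficiency = damage / mana
= 300 / 25
= 12.00

12.00 dmg/mana


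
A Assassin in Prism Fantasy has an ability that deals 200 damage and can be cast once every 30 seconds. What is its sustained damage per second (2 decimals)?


DPS = damage / cooldown
= 200 / 30
= 6.67

6.67 DPS


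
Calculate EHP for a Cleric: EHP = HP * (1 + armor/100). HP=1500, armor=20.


EHP = 1500 * (1 + 20/100)
= 1500 * (1 + 0.2)
= 1500 * 1.2
= 1800.0

1800.0 EHP


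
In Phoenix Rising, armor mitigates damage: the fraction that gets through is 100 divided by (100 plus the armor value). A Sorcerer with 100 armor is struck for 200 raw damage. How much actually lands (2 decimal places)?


actual = 200 * 100 / (100 + 100)
= 200 * 100 / 200
= 20000 / 200
= 100.00

100.00 damage


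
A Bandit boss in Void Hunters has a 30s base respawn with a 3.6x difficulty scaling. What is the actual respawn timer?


Respawn time = base * multiplier
= 30 * 3.6
= 108.0 seconds

108.0 seconds


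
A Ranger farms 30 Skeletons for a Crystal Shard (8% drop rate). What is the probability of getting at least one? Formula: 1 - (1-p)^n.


P(at least one) = 1 - P(none) = 1 - (1-p)^n
p = 8/100 = 0.08
1 - p = 0.92
(1 - p)^30 = 0.92^30 = 0.081966
P(at least one) = 1 - 0.081966 = 0.9180

0.9180


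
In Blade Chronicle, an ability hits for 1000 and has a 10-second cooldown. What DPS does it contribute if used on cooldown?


DPS = damage / cooldown
= 1000 / 10
= 100.00

100.00 DPS


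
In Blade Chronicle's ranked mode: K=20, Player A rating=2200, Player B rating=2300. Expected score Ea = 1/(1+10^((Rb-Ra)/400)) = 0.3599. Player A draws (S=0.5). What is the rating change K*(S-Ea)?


Elo update: delta = K * (S - Ea), where S = 0.5 (draws)
S - Ea = 0.5 - 0.3599 = 0.1401
Rating change = 20 * 0.1401
= 2.80

2.80 rating points


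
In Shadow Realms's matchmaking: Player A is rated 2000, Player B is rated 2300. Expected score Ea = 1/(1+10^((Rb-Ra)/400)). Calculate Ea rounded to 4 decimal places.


Elo expected score: Ea = 1/(1 + 10^((Rb-Ra)/400))
Rb - Ra = 2300 - 2000 = 300
(Rb-Ra)/400 = 300/400 = 0.75
10^0.75 = 5.623413
Ea = 1/(1 + 5.623413) = 1/6.623413 = 0.1510

0.1510


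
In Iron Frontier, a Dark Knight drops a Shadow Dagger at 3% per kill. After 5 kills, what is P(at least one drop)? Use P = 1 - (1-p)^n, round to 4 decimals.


P(at least one) = 1 - P(none) = 1 - (1-p)^n
p = 3/100 = 0.03
1 - p = 0.97
(1 - p)^5 = 0.97^5 = 0.858734
P(at least one) = 1 - 0.858734 = 0.1413

0.1413


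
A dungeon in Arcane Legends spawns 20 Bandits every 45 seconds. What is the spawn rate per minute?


Spawns per minute = count * (60 / interval)
= 20 * (60 / 45)
= 20 * 1.3333
= 26.67

26.67 per minute


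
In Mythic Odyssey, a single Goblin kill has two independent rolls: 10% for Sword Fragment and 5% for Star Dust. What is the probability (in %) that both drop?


For independent events, P(both) = P(A) * P(B)
= 10% * 5%
= 50 / 100 %
= 0.5%

0.5%


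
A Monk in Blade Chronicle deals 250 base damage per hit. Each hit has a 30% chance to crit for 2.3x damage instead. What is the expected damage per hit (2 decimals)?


E[dmg] = base * (1 + crit_chance * (crit_mult - 1))
cc as decimal = 30/100 = 0.3
cm - 1 = 2.3 - 1 = 1.3
Bonus factor = 0.3 * 1.3 = 0.39
Total multiplier = 1 + 0.39 = 1.39
Expected damage = 250 * 1.39 = 347.50

347.50 damage


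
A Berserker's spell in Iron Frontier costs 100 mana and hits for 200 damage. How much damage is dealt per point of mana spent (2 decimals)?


Efficiency = damage / mana
= 200 / 100
= 2.00

2.00 dmg/mana


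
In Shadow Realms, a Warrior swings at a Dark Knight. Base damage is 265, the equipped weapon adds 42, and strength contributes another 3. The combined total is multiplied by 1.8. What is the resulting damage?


Sum base + weapon + str = 265 + 42 + 3 = 310
Multiply by 1.8:
310 * 1.8 = 558.0

558.0 damage


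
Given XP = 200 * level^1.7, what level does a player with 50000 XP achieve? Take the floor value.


XP = 200 * level^1.7, so level = (XP / 200)^(1/1.7)
= (50000 / 200)^(1/1.7)
= 250.0^0.5882
= 25.7367
Floor: level = 25

level 25


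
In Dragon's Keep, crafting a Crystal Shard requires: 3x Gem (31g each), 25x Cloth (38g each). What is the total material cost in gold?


Cost breakdown:
  Gem: 3 * 31 = 93
  Cloth: 25 * 38 = 950
Total = 93 + 950 = 1043

1043 gold


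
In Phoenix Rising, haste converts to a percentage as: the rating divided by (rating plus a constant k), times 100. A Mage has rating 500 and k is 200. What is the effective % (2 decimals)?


effective% = rating / (rating + k) * 100
= 500 / (500 + 200) * 100
= 500 / 700 * 100
= 0.714286 * 100
= 71.43%

71.43%


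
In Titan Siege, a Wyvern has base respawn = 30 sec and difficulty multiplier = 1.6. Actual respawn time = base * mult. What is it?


Respawn time = base * multiplier
= 30 * 1.6
= 48.0 seconds

48.0 seconds


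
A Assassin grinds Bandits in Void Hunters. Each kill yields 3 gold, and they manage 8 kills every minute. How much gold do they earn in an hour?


Gold per minute = 3 * 8 = 24
Gold per hour = 24 * 60 = 1440

1440 gold/hour


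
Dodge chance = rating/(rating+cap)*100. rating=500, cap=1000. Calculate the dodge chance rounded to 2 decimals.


dodge% = 500 / (500 + 1000) * 100
= 500 / 1500 * 100
= 0.333333 * 100
= 33.33%

33.33%


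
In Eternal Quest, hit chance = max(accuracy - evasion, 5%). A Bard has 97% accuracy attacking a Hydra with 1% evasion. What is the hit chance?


accuracy - evasion = 97 - 1 = 96
Apply floor: max(96, 5) = 96
Hit chance = 96%

96%


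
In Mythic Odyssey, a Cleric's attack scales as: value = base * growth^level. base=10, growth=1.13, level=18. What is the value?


value = base * growth^level
= 10 * 1.13^18
= 10 * 9.024268
= 90.24

90.24 attack


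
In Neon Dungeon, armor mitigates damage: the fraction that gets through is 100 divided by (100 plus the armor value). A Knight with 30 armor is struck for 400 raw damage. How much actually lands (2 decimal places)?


actual = 400 * 100 / (100 + 30)
= 400 * 100 / 130
= 40000 / 130
= 307.69

307.69 damage


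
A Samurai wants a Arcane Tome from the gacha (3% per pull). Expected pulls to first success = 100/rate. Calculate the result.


Expected pulls for a geometric distribution = 1/p = 100 / rate%
= 100 / 3
= 33.33

33.33 pulls


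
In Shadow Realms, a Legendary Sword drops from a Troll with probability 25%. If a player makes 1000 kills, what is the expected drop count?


Expected drops = kills * (drop_rate / 100)
= 1000 * (25 / 100)
= 1000 * 0.25
= 250.0

250.0 drops


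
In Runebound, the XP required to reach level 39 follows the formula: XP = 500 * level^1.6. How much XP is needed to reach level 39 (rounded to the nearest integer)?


XP = 500 * level^1.6
Substitute level = 39:
XP = 500 * 39^1.6
= 500 * 351.3204
= 175660

175660 XP


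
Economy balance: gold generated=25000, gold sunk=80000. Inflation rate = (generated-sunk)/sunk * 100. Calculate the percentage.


Net gold = 25000 - 80000 = -55000
Inflation rate = net / sunk * 100 = -55000 / 80000 * 100
= -0.6875 * 100
= -68.75%

-68.75%


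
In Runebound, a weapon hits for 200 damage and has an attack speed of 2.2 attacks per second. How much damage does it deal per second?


DPS = damage * attack_speed
= 200 * 2.2
= 440.0

440.0 DPS


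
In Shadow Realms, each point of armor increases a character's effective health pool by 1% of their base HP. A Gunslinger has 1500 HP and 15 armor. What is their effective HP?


EHP = 1500 * (1 + 15/100)
= 1500 * (1 + 0.15)
= 1500 * 1.15
= 1725.0

1725.0 EHP


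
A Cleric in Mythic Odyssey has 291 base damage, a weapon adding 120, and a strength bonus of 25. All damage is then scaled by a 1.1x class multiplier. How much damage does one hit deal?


Sum base + weapon + str = 291 + 120 + 25 = 436
Multiply by 1.1:
436 * 1.1 = 479.6

479.6 damage


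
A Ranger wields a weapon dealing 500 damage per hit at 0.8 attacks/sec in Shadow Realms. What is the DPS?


DPS = damage * attack_speed
= 500 * 0.8
= 400.0

400.0 DPS


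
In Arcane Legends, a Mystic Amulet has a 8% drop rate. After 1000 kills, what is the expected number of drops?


Expected drops = kills * (drop_rate / 100)
= 1000 * (8 / 100)
= 1000 * 0.08
= 80.0

80.0 drops


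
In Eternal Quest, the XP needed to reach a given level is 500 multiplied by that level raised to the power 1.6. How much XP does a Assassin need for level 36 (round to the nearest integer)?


XP = 500 * level^1.6
Substitute level = 36:
XP = 500 * 36^1.6
= 500 * 309.0893
= 154545

154545 XP


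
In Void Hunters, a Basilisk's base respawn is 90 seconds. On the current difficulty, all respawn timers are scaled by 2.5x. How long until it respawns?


Respawn time = base * multiplier
= 90 * 2.5
= 225.0 seconds

225.0 seconds


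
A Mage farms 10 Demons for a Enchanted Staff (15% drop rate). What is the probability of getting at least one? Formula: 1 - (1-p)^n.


P(at least one) = 1 - P(none) = 1 - (1-p)^n
p = 15/100 = 0.15
1 - p = 0.85
(1 - p)^10 = 0.85^10 = 0.196874
P(at least one) = 1 - 0.196874 = 0.8031

0.8031


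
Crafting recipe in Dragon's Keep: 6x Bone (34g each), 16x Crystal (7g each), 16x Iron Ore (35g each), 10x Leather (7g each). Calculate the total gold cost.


Cost breakdown:
  Bone: 6 * 34 = 204
  Crystal: 16 * 7 = 112
  Iron Ore: 16 * 35 = 560
  Leather: 10 * 7 = 70
Total = 204 + 112 + 560 + 70 = 946

946 gold


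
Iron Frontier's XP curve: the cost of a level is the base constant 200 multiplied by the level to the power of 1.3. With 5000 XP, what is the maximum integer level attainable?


XP = 200 * level^1.3, so level = (XP / 200)^(1/1.3)
= (5000 / 200)^(1/1.3)
= 25.0^0.7692
= 11.8943
Floor: level = 11

level 11


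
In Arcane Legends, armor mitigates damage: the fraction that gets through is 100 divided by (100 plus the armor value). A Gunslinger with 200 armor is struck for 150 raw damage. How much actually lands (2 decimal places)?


actual = 150 * 100 / (100 + 200)
= 150 * 100 / 300
= 15000 / 300
= 50.00

50.00 damage


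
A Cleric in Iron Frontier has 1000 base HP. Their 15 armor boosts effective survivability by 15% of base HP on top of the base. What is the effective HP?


EHP = 1000 * (1 + 15/100)
= 1000 * (1 + 0.15)
= 1000 * 1.15
= 1150.0

1150.0 EHP


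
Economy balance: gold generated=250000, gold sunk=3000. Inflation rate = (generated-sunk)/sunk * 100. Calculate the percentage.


Net gold = 250000 - 3000 = 247000
Inflation rate = net / sunk * 100 = 247000 / 3000 * 100
= 82.333333 * 100
= 8233.33%

8233.33%


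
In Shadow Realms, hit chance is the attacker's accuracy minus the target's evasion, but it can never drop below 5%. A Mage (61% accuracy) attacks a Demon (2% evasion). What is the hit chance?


accuracy - evasion = 61 - 2 = 59
Apply floor: max(59, 5) = 59
Hit chance = 59%

59%


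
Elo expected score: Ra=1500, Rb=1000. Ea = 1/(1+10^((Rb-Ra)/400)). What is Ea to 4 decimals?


Elo expected score: Ea = 1/(1 + 10^((Rb-Ra)/400))
Rb - Ra = 1000 - 1500 = -500
(Rb-Ra)/400 = -500/400 = -1.25
10^-1.25 = 0.056234
Ea = 1/(1 + 0.056234) = 1/1.056234 = 0.9468

0.9468


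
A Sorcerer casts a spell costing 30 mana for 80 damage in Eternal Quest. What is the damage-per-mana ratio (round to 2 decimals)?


Efficiency = damage / mana
= 80 / 30
= 2.67

2.67 dmg/mana


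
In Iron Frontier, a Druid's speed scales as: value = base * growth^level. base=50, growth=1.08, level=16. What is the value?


value = base * growth^level
= 50 * 1.08^16
= 50 * 3.425943
= 171.30

171.30 speed


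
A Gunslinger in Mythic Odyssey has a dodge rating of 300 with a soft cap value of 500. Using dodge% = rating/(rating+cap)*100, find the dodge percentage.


dodge% = 300 / (300 + 500) * 100
= 300 / 800 * 100
= 0.375 * 100
= 37.50%

37.50%


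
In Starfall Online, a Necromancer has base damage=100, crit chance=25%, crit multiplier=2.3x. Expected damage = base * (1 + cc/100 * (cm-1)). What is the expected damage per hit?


E[dmg] = base * (1 + crit_chance * (crit_mult - 1))
cc as decimal = 25/100 = 0.25
cm - 1 = 2.3 - 1 = 1.3
Bonus factor = 0.25 * 1.3 = 0.325
Total multiplier = 1 + 0.325 = 1.325
Expected damage = 100 * 1.325 = 132.50

132.50 damage


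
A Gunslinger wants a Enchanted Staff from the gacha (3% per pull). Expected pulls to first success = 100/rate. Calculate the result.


Expected pulls for a geometric distribution = 1/p = 100 / rate%
= 100 / 3
= 33.33

33.33 pulls


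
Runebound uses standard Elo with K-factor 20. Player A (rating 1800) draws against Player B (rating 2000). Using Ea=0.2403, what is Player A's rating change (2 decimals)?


Elo update: delta = K * (S - Ea), where S = 0.5 (draws)
S - Ea = 0.5 - 0.2403 = 0.2597
Rating change = 20 * 0.2597
= 5.19

5.19 rating points


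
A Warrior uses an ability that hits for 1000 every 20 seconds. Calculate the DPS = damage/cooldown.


DPS = damage / cooldown
= 1000 / 20
= 50.00

50.00 DPS


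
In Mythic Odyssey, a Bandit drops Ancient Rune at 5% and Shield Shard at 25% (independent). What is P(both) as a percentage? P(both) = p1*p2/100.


For independent events, P(both) = P(A) * P(B)
= 5% * 25%
= 125 / 100 %
= 1.25%

1.25%


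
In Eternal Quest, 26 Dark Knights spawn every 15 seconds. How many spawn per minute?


Spawns per minute = count * (60 / interval)
= 26 * (60 / 15)
= 26 * 4.0
= 104.0

104.0 per minute


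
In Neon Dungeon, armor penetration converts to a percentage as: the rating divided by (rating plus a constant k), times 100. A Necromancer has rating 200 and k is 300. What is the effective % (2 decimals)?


effective% = rating / (rating + k) * 100
= 200 / (200 + 300) * 100
= 200 / 500 * 100
= 0.4 * 100
= 40.00%

40.00%


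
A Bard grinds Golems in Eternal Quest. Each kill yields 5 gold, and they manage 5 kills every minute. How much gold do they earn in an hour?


Gold per minute = 5 * 5 = 25
Gold per hour = 25 * 60 = 1500

1500 gold/hour


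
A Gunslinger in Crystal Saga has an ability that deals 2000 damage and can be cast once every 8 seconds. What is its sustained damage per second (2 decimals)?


DPS = damage / cooldown
= 2000 / 8
= 250.00

250.00 DPS


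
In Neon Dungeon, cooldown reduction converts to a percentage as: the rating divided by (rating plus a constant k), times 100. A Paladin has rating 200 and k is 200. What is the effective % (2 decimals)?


effective% = rating / (rating + k) * 100
= 200 / (200 + 200) * 100
= 200 / 400 * 100
= 0.5 * 100
= 50.00%

50.00%


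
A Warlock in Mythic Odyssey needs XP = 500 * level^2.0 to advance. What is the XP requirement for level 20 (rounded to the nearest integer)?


XP = 500 * level^2.0
Substitute level = 20:
XP = 500 * 20^2.0
= 500 * 400.0
= 200000

200000 XP


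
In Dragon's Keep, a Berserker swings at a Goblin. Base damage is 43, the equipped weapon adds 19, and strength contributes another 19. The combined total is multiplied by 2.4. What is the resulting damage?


Sum base + weapon + str = 43 + 19 + 19 = 81
Multiply by 2.4:
81 * 2.4 = 194.4

194.4 damage


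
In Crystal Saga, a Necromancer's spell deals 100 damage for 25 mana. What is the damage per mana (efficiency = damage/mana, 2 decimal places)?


Efficiency = damage / mana
= 100 / 25
= 4.00

4.00 dmg/mana


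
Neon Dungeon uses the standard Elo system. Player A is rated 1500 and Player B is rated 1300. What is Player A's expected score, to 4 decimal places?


Elo expected score: Ea = 1/(1 + 10^((Rb-Ra)/400))
Rb - Ra = 1300 - 1500 = -200
(Rb-Ra)/400 = -200/400 = -0.5
10^-0.5 = 0.316228
Ea = 1/(1 + 0.316228) = 1/1.316228 = 0.7597

0.7597


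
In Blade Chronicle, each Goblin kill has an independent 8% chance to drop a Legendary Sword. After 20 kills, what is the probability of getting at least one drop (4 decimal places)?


P(at least one) = 1 - P(none) = 1 - (1-p)^n
p = 8/100 = 0.08
1 - p = 0.92
(1 - p)^20 = 0.92^20 = 0.188693
P(at least one) = 1 - 0.188693 = 0.8113

0.8113


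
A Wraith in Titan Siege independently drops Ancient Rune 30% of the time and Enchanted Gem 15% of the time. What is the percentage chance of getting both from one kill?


For independent events, P(both) = P(A) * P(B)
= 30% * 15%
= 450 / 100 %
= 4.5%

4.5%


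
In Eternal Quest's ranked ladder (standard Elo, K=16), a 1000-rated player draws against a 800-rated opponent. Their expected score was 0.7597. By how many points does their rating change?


Elo update: delta = K * (S - Ea), where S = 0.5 (draws)
S - Ea = 0.5 - 0.7597 = -0.2597
Rating change = 16 * -0.2597
= -4.16

-4.16 rating points


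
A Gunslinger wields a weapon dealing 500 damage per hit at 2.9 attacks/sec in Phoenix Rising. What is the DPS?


DPS = damage * attack_speed
= 500 * 2.9
= 1450.0

1450.0 DPS
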